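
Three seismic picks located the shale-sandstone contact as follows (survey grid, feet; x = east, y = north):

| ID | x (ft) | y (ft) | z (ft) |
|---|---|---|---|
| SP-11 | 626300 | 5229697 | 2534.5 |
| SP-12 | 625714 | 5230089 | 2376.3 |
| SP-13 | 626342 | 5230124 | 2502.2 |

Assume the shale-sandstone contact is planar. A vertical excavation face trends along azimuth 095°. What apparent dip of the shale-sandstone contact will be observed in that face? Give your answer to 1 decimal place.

Let the plane be z = a·x + b·y + c.
SP-12−SP-11: −586a + 392b = −158.2;  SP-13−SP-11: 42a + 427b = −32.3.
Solving gives a = 0.20582, b = −0.09589.
Unit vector along 095° is (sin 95°, cos 95°) = (0.9962, -0.0872).
Slope in that direction = a·(0.9962) + b·(-0.0872) = 0.21340.
Apparent dip = arctan|0.21340| = 12.0° (true dip is 12.8°, so apparent ≤ true as expected).

12.0°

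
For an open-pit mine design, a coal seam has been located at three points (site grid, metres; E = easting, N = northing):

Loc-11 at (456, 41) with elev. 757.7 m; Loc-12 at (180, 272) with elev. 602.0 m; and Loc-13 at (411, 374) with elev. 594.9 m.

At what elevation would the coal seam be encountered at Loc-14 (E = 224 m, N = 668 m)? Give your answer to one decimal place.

Two edge vectors: Loc-11→Loc-12 = (-276, 231, -155.7), Loc-11→Loc-13 = (-45, 333, -162.8).
Normal n = (Loc-11→Loc-12) × (Loc-11→Loc-13) = (14241.3, -37926.3, -81513).
So ∂z/∂E = −n_x/n_z = 0.17471 and ∂z/∂N = −n_y/n_z = −0.46528.
Intercept c from Loc-11: 757.7 − 79.67 + 19.08 = 697.11.
At (224, 668): z = 39.1 − 310.8 + 697.11 = 425.4 m.

425.4 m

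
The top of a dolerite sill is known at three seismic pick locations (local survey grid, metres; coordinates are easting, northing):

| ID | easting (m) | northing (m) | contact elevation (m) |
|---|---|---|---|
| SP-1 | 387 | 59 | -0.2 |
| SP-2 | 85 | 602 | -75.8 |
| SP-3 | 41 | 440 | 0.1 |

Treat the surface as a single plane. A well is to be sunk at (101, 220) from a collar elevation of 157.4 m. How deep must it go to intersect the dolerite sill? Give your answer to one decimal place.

Two edge vectors: SP-1→SP-2 = (-302, 543, -75.6), SP-1→SP-3 = (-346, 381, 0.3).
Normal n = (SP-1→SP-2) × (SP-1→SP-3) = (28966.5, 26248.2, 72816).
So ∂z/∂easting = −n_x/n_z = −0.39780 and ∂z/∂northing = −n_y/n_z = −0.36047.
Intercept c from SP-1: -0.2 + 153.95 + 21.27 = 175.02.
At (101, 220): z_contact = −40.18 − 79.30 + 175.02 = 55.54 m.
Depth below ground = 157.4 − 55.54 = 101.9 m.

101.9 m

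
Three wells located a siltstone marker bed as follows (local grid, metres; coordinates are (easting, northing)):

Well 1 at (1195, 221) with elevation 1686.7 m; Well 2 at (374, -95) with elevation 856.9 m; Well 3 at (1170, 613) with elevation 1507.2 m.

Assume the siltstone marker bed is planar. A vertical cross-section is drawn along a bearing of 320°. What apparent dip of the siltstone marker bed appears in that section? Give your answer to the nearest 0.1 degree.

Let the plane be z = a·E + b·N + c.
Well 2−Well 1: −821a − 316b = −829.8;  Well 3−Well 1: −25a + 392b = −179.5.
Solving gives a = 1.15853, b = −0.38402.
Unit vector along 320° is (sin 320°, cos 320°) = (-0.6428, 0.7660).
Slope in that direction = a·(-0.6428) + b·(0.7660) = −1.03887.
Apparent dip = arctan|1.03887| = 46.1° (true dip is 50.7°, so apparent ≤ true as expected).

46.1°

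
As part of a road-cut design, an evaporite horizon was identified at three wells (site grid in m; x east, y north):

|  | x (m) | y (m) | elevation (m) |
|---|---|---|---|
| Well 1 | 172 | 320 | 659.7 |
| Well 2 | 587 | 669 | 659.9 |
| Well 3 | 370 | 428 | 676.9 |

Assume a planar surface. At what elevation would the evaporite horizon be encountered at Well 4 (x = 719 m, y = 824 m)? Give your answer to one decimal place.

Two edge vectors: Well 1→Well 2 = (415, 349, 0.2), Well 1→Well 3 = (198, 108, 17.2).
Normal n = (Well 1→Well 2) × (Well 1→Well 3) = (5981.2, -7098.4, -24282).
So ∂z/∂x = −n_x/n_z = 0.24632 and ∂z/∂y = −n_y/n_z = −0.29233.
Intercept c from Well 1: 659.7 − 42.37 + 93.55 = 710.88.
At (719, 824): z = 177.1 − 240.9 + 710.88 = 647.1 m.

647.1 m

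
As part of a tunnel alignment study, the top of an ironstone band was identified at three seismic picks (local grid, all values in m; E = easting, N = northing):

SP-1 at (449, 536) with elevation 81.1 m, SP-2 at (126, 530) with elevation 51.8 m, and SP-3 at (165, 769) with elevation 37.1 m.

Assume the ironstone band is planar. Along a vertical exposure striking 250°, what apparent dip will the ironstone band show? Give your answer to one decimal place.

Two edge vectors: SP-1→SP-2 = (-323, -6, -29.3), SP-1→SP-3 = (-284, 233, -44).
Normal n = (SP-1→SP-2) × (SP-1→SP-3) = (7090.9, -5890.8, -76963).
So ∂z/∂E = −n_x/n_z = 0.09213 and ∂z/∂N = −n_y/n_z = −0.07654.
Unit vector along 250° is (sin 250°, cos 250°) = (-0.9397, -0.3420).
Slope in that direction = a·(-0.9397) + b·(-0.3420) = −0.06040.
Apparent dip = arctan|0.06040| = 3.5° (true dip is 6.8°, so apparent ≤ true as expected).

3.5°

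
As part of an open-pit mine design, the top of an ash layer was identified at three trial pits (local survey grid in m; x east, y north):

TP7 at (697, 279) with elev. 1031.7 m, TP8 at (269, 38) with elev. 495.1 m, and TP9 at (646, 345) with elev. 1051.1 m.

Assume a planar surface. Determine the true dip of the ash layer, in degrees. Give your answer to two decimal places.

49.27°

Two edge vectors: TP7→TP8 = (-428, -241, -536.6), TP7→TP9 = (-51, 66, 19.4).
Normal n = (TP7→TP8) × (TP7→TP9) = (30740.2, 35669.8, -40539).
So ∂z/∂x = −n_x/n_z = 0.75829 and ∂z/∂y = −n_y/n_z = 0.87989.
Gradient magnitude |∇z| = √(a² + b²) = √(0.57500 + 0.77420) = 1.16155.
True dip = arctan(1.16155) = 49.27°, dipping toward SW (azimuth ≈ 221°).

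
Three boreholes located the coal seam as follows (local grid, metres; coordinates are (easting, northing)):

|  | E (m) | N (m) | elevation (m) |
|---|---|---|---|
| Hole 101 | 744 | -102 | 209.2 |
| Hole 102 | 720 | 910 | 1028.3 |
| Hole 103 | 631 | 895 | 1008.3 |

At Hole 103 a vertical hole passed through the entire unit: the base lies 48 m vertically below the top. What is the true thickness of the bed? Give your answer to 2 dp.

37.19 m

Let the plane be z = a·E + b·N + c.
Hole 102−Hole 101: −24a + 1012b = 819.1;  Hole 103−Hole 101: −113a + 997b = 799.1.
Solving gives a = 0.08795, b = 0.81147.
|∇z| = √(a²+b²) = 0.81623, so dip δ = arctan(0.81623) = 39.22°.
True thickness = vertical thickness × cos δ = 48 × cos 39.22° = 37.19 m.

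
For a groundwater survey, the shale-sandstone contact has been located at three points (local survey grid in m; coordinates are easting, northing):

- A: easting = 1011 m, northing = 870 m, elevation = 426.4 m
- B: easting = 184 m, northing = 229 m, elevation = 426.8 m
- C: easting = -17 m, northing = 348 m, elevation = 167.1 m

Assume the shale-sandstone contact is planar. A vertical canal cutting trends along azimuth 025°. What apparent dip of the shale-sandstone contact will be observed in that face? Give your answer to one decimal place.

28.7°

Two edge vectors: A→B = (-827, -641, 0.4), A→C = (-1028, -522, -259.3).
Normal n = (A→B) × (A→C) = (166420.1, -214852.3, -227254).
So ∂z/∂easting = −n_x/n_z = 0.73231 and ∂z/∂northing = −n_y/n_z = −0.94543.
Unit vector along 025° is (sin 25°, cos 25°) = (0.4226, 0.9063).
Slope in that direction = a·(0.4226) + b·(0.9063) = −0.54736.
Apparent dip = arctan|0.54736| = 28.7° (true dip is 50.1°, so apparent ≤ true as expected).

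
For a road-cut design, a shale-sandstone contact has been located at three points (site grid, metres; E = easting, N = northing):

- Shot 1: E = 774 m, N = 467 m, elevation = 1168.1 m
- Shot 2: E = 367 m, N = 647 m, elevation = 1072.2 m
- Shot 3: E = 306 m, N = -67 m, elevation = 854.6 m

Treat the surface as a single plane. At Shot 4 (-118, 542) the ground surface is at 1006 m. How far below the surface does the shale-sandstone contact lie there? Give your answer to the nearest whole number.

136 m

Two edge vectors: Shot 1→Shot 2 = (-407, 180, -95.9), Shot 1→Shot 3 = (-468, -534, -313.5).
Normal n = (Shot 1→Shot 2) × (Shot 1→Shot 3) = (-107640.6, -82713.3, 301578).
So ∂z/∂E = −n_x/n_z = 0.35692 and ∂z/∂N = −n_y/n_z = 0.27427.
Intercept c from Shot 1: 1168.1 − 276.26 − 128.08 = 763.76.
At (-118, 542): z_contact = −42.1 + 148.7 + 763.76 = 870.3 m.
Depth below ground = 1006 − 870.3 = 136 m.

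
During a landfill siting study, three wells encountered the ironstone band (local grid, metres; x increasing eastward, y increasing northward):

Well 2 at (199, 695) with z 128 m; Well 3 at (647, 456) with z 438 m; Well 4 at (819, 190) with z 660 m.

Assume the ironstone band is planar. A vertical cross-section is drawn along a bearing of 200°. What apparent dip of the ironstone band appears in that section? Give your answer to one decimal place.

Let the plane be z = a·x + b·y + c.
Well 3−Well 2: 448a − 239b = 310;  Well 4−Well 2: 620a − 505b = 532.
Solving gives a = 0.37666, b = −0.59103.
Unit vector along 200° is (sin 200°, cos 200°) = (-0.3420, -0.9397).
Slope in that direction = a·(-0.3420) + b·(-0.9397) = 0.42656.
Apparent dip = arctan|0.42656| = 23.1° (true dip is 35.0°, so apparent ≤ true as expected).

23.1°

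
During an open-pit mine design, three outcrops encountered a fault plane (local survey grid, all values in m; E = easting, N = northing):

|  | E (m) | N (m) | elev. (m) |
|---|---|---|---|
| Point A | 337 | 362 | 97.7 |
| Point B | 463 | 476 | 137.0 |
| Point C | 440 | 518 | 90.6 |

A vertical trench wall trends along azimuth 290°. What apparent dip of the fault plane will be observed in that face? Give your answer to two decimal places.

46.06°

Two edge vectors: Point A→Point B = (126, 114, 39.3), Point A→Point C = (103, 156, -7.1).
Normal n = (Point A→Point B) × (Point A→Point C) = (-6940.2, 4942.5, 7914).
So ∂z/∂E = −n_x/n_z = 0.87695 and ∂z/∂N = −n_y/n_z = −0.62453.
Unit vector along 290° is (sin 290°, cos 290°) = (-0.9397, 0.3420).
Slope in that direction = a·(-0.9397) + b·(0.3420) = −1.03767.
Apparent dip = arctan|1.03767| = 46.06° (true dip is 47.1°, so apparent ≤ true as expected).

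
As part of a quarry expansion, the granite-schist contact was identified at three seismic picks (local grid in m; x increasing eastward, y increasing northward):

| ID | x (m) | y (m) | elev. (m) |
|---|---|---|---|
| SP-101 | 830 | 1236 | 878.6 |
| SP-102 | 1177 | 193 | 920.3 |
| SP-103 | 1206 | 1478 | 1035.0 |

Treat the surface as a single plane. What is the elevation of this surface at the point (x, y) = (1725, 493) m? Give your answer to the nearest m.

1144 m

Two edge vectors: SP-101→SP-102 = (347, -1043, 41.7), SP-101→SP-103 = (376, 242, 156.4).
Normal n = (SP-101→SP-102) × (SP-101→SP-103) = (-173216.6, -38591.6, 476142).
So ∂z/∂x = −n_x/n_z = 0.36379 and ∂z/∂y = −n_y/n_z = 0.08105.
Intercept c from SP-101: 878.6 − 301.95 − 100.18 = 476.47.
At (1725, 493): z = 627.5 + 40.0 + 476.47 = 1144.0 m.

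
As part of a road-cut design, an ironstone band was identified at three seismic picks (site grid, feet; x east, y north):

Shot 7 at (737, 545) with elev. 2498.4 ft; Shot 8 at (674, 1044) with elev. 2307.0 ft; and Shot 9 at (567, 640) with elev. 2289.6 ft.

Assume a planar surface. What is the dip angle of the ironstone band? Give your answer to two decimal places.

Let the plane be z = a·x + b·y + c.
Shot 8−Shot 7: −63a + 499b = −191.4;  Shot 9−Shot 7: −170a + 95b = −208.8.
Solving gives a = 1.09085, b = −0.24584.
Gradient magnitude |∇z| = √(a² + b²) = √(1.18996 + 0.06044) = 1.11821.
True dip = arctan(1.11821) = 48.19°, dipping toward WNW (azimuth ≈ 283°).

48.19°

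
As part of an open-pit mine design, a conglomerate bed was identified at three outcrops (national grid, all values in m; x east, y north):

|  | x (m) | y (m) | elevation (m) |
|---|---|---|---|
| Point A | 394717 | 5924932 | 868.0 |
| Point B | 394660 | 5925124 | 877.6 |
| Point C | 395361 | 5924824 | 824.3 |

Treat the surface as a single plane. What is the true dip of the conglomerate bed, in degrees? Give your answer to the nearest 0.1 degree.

Let the plane be z = a·x + b·y + c.
Point B−Point A: −57a + 192b = 9.6;  Point C−Point A: 644a − 108b = −43.7.
Solving gives a = −0.06259, b = 0.03142.
Gradient magnitude |∇z| = √(a² + b²) = √(0.00392 + 0.00099) = 0.07003.
True dip = arctan(0.07003) = 4.0°, dipping toward ESE (azimuth ≈ 117°).

4.0°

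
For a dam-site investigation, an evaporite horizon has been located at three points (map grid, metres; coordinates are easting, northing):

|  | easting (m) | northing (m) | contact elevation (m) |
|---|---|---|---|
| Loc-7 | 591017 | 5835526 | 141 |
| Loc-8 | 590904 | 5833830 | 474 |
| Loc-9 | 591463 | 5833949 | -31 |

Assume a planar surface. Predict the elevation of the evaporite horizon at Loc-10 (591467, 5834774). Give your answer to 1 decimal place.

-148.4 m

Two edge vectors: Loc-7→Loc-8 = (-113, -1696, 333), Loc-7→Loc-9 = (446, -1577, -172).
Normal n = (Loc-7→Loc-8) × (Loc-7→Loc-9) = (816853, 129082, 934617).
So ∂z/∂easting = −n_x/n_z = −0.873997584 and ∂z/∂northing = −n_y/n_z = −0.138112189.
Intercept c from Loc-7: 141 + 516547.43 + 805957.27 = 1322645.70.
At (591467, 5834774): z = −516940.7 − 805853.4 + 1322645.70 = -148.4 m.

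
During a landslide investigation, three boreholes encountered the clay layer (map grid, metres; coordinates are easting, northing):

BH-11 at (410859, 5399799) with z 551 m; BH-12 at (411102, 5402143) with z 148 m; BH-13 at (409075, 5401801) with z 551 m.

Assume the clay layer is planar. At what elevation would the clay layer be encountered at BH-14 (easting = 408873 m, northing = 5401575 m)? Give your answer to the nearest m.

621 m

Let the plane be z = a·easting + b·northing + c.
BH-12−BH-11: 243a + 2344b = −403;  BH-13−BH-11: −1784a + 2002b = 0.
Solving gives a = −0.17283088, b = −0.15401113.
Then c = 551 − a·410859 − b·5399799 = 903189.29.
At (408873, 5401575): z = −70665.9 − 831902.7 + 903189.29 = 620.7 m.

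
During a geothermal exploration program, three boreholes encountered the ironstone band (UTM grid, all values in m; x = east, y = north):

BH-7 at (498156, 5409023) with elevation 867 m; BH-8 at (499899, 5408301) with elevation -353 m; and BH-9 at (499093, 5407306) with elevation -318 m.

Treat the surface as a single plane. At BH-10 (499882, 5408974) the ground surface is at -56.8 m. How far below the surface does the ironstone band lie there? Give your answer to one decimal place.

19.1 m

Two edge vectors: BH-7→BH-8 = (1743, -722, -1220), BH-7→BH-9 = (937, -1717, -1185).
Normal n = (BH-7→BH-8) × (BH-7→BH-9) = (-1239170, 922315, -2316217).
So ∂z/∂x = −n_x/n_z = −0.534997369 and ∂z/∂y = −n_y/n_z = 0.398198873.
Intercept c from BH-7: 867 + 266512.15 − 2153866.86 = −1886487.72.
At (499882, 5408974): z_contact = −267435.55 + 2153847.35 − 1886487.72 = -75.92 m.
Depth below ground = -56.8 − (-75.92) = 19.1 m.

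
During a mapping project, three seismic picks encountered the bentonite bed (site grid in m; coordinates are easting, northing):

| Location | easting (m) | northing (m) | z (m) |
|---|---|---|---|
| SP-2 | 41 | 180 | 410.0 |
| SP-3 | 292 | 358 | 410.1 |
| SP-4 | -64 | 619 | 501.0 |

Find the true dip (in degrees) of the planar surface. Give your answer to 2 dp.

12.25°

Let the plane be z = a·easting + b·northing + c.
SP-3−SP-2: 251a + 178b = 0.1;  SP-4−SP-2: −105a + 439b = 91.
Solving gives a = −0.12534, b = 0.17731.
Gradient magnitude |∇z| = √(a² + b²) = √(0.01571 + 0.03144) = 0.21714.
True dip = arctan(0.21714) = 12.25°, dipping toward SE (azimuth ≈ 145°).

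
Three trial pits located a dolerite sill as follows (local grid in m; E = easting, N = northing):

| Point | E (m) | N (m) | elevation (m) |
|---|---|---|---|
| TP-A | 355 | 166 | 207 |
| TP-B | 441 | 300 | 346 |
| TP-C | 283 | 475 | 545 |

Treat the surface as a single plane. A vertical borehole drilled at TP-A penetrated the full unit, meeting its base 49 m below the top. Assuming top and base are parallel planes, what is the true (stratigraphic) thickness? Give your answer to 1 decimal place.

33.3 m

Let the plane be z = a·E + b·N + c.
TP-B−TP-A: 86a + 134b = 139;  TP-C−TP-A: −72a + 309b = 338.
Solving gives a = −0.06463, b = 1.07879.
|∇z| = √(a²+b²) = 1.08073, so dip δ = arctan(1.08073) = 47.22°.
True thickness = vertical thickness × cos δ = 49 × cos 47.22° = 33.3 m.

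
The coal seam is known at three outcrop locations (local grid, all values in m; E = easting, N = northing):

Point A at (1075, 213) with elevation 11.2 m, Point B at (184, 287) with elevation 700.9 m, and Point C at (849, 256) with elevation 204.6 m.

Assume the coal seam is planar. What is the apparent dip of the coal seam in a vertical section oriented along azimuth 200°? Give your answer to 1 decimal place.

Two edge vectors: Point A→Point B = (-891, 74, 689.7), Point A→Point C = (-226, 43, 193.4).
Normal n = (Point A→Point B) × (Point A→Point C) = (-15345.5, 16447.2, -21589).
So ∂z/∂E = −n_x/n_z = −0.71080 and ∂z/∂N = −n_y/n_z = 0.76183.
Unit vector along 200° is (sin 200°, cos 200°) = (-0.3420, -0.9397).
Slope in that direction = a·(-0.3420) + b·(-0.9397) = −0.47278.
Apparent dip = arctan|0.47278| = 25.3° (true dip is 46.2°, so apparent ≤ true as expected).

25.3°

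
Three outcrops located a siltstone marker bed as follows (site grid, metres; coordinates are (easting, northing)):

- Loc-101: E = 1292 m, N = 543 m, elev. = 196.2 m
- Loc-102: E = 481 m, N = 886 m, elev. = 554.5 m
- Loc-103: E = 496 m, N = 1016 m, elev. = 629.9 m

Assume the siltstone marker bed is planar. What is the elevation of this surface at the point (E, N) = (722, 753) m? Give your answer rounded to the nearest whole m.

429 m

Two edge vectors: Loc-101→Loc-102 = (-811, 343, 358.3), Loc-101→Loc-103 = (-796, 473, 433.7).
Normal n = (Loc-101→Loc-102) × (Loc-101→Loc-103) = (-20716.8, 66523.9, -110575).
So ∂z/∂E = −n_x/n_z = −0.18736 and ∂z/∂N = −n_y/n_z = 0.60162.
Intercept c from Loc-101: 196.2 + 242.06 − 326.68 = 111.58.
At (722, 753): z = −135.3 + 453.0 + 111.58 = 429.3 m.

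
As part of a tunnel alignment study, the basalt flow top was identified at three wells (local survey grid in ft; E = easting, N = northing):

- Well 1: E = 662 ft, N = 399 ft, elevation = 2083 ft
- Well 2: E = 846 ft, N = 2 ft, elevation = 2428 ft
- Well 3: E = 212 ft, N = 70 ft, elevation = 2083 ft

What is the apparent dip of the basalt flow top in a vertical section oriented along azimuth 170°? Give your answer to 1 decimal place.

35.8°

Two edge vectors: Well 1→Well 2 = (184, -397, 345), Well 1→Well 3 = (-450, -329, 0).
Normal n = (Well 1→Well 2) × (Well 1→Well 3) = (113505, -155250, -239186).
So ∂z/∂E = −n_x/n_z = 0.47455 and ∂z/∂N = −n_y/n_z = −0.64908.
Unit vector along 170° is (sin 170°, cos 170°) = (0.1736, -0.9848).
Slope in that direction = a·(0.1736) + b·(-0.9848) = 0.72162.
Apparent dip = arctan|0.72162| = 35.8° (true dip is 38.8°, so apparent ≤ true as expected).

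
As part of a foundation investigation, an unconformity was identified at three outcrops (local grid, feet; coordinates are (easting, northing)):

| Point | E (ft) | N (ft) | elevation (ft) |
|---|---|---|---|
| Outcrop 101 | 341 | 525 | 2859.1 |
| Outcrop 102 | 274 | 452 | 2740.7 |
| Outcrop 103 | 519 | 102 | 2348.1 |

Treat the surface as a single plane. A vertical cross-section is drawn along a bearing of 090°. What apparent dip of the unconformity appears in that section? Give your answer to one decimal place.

Two edge vectors: Outcrop 101→Outcrop 102 = (-67, -73, -118.4), Outcrop 101→Outcrop 103 = (178, -423, -511).
Normal n = (Outcrop 101→Outcrop 102) × (Outcrop 101→Outcrop 103) = (-12780.2, -55312.2, 41335).
So ∂z/∂E = −n_x/n_z = 0.30919 and ∂z/∂N = −n_y/n_z = 1.33814.
Unit vector along 090° is (sin 90°, cos 90°) = (1.0000, 0.0000).
Slope in that direction = a·(1.0000) + b·(0.0000) = 0.30919.
Apparent dip = arctan|0.30919| = 17.2° (true dip is 53.9°, so apparent ≤ true as expected).

17.2°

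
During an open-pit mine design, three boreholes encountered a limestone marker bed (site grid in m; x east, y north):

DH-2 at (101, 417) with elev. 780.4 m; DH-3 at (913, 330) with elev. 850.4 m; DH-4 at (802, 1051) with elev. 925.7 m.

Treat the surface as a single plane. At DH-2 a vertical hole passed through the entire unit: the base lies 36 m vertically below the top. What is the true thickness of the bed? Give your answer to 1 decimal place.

35.6 m

Let the plane be z = a·x + b·y + c.
DH-3−DH-2: 812a − 87b = 70;  DH-4−DH-2: 701a + 634b = 145.3.
Solving gives a = 0.09903, b = 0.11968.
|∇z| = √(a²+b²) = 0.15534, so dip δ = arctan(0.15534) = 8.83°.
True thickness = vertical thickness × cos δ = 36 × cos 8.83° = 35.6 m.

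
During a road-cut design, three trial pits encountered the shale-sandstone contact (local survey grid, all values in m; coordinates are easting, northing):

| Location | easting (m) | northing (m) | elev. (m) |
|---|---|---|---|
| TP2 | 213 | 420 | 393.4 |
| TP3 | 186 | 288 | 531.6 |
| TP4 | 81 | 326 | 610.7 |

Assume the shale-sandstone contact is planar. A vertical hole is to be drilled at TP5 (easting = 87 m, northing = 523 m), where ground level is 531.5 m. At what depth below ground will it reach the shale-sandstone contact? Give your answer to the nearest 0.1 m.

Two edge vectors: TP2→TP3 = (-27, -132, 138.2), TP2→TP4 = (-132, -94, 217.3).
Normal n = (TP2→TP3) × (TP2→TP4) = (-15692.8, -12375.3, -14886).
So ∂z/∂easting = −n_x/n_z = −1.05420 and ∂z/∂northing = −n_y/n_z = −0.83134.
Intercept c from TP2: 393.4 + 224.54 + 349.16 = 967.11.
At (87, 523): z_contact = −91.72 − 434.79 + 967.11 = 440.60 m.
Depth below ground = 531.5 − 440.60 = 90.9 m.

90.9 m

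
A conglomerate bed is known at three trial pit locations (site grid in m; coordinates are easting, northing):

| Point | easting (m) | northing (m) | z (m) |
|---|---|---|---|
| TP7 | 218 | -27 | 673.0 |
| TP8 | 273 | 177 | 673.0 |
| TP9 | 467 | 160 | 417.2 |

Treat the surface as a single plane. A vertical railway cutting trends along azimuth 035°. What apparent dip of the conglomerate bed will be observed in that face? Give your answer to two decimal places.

24.43°

Let the plane be z = a·easting + b·northing + c.
TP8−TP7: 55a + 204b = 0;  TP9−TP7: 249a + 187b = −255.8.
Solving gives a = −1.28812, b = 0.34729.
Unit vector along 035° is (sin 35°, cos 35°) = (0.5736, 0.8192).
Slope in that direction = a·(0.5736) + b·(0.8192) = −0.45436.
Apparent dip = arctan|0.45436| = 24.43° (true dip is 53.1°, so apparent ≤ true as expected).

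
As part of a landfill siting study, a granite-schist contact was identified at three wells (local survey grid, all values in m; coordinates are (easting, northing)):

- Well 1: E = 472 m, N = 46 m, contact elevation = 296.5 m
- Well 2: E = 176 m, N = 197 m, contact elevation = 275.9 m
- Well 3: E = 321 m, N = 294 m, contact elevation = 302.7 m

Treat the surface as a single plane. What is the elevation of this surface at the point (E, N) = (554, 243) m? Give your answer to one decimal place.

325.5 m

Let the plane be z = a·E + b·N + c.
Well 2−Well 1: −296a + 151b = −20.6;  Well 3−Well 1: −151a + 248b = 6.2.
Solving gives a = 0.11945, b = 0.09773.
Then c = 296.5 − a·472 − b·46 = 235.62.
At (554, 243): z = 66.2 + 23.7 + 235.62 = 325.5 m.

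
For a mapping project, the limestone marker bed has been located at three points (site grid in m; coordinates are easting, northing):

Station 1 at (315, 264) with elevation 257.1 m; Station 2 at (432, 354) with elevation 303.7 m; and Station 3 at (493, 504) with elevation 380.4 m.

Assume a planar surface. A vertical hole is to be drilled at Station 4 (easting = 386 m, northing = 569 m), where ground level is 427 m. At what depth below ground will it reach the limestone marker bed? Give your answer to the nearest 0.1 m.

Let the plane be z = a·easting + b·northing + c.
Station 2−Station 1: 117a + 90b = 46.6;  Station 3−Station 1: 178a + 240b = 123.3.
Solving gives a = 0.00721, b = 0.50840.
Then c = 257.1 − a·315 − b·264 = 120.61.
At (386, 569): z_contact = 2.78 + 289.28 + 120.61 = 412.67 m.
Depth below ground = 427 − 412.67 = 14.3 m.

14.3 m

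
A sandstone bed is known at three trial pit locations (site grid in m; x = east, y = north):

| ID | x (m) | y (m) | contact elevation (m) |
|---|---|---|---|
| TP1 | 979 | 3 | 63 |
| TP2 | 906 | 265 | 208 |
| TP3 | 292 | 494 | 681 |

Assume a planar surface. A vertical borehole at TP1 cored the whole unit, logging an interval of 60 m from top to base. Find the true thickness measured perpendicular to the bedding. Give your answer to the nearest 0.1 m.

48.4 m

Let the plane be z = a·x + b·y + c.
TP2−TP1: −73a + 262b = 145;  TP3−TP1: −687a + 491b = 618.
Solving gives a = −0.62935, b = 0.37808.
|∇z| = √(a²+b²) = 0.73418, so dip δ = arctan(0.73418) = 36.29°.
True thickness = vertical thickness × cos δ = 60 × cos 36.29° = 48.4 m.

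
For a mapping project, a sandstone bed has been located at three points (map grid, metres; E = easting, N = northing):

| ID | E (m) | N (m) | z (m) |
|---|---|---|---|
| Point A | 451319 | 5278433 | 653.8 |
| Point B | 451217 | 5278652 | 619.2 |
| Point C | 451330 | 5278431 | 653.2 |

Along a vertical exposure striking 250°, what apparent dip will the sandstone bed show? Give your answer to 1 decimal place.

8.8°

Two edge vectors: Point A→Point B = (-102, 219, -34.6), Point A→Point C = (11, -2, -0.6).
Normal n = (Point A→Point B) × (Point A→Point C) = (-200.6, -441.8, -2205).
So ∂z/∂E = −n_x/n_z = −0.09098 and ∂z/∂N = −n_y/n_z = −0.20036.
Unit vector along 250° is (sin 250°, cos 250°) = (-0.9397, -0.3420).
Slope in that direction = a·(-0.9397) + b·(-0.3420) = 0.15402.
Apparent dip = arctan|0.15402| = 8.8° (true dip is 12.4°, so apparent ≤ true as expected).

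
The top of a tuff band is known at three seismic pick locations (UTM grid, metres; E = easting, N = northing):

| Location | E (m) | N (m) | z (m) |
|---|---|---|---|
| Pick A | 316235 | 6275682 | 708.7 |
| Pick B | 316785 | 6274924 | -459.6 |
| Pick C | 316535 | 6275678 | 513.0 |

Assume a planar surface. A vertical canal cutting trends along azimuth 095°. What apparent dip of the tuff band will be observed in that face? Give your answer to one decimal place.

36.1°

Let the plane be z = a·E + b·N + c.
Pick B−Pick A: 550a − 758b = −1168.3;  Pick C−Pick A: 300a − 4b = −195.7.
Solving gives a = −0.63795, b = 1.07840.
Unit vector along 095° is (sin 95°, cos 95°) = (0.9962, -0.0872).
Slope in that direction = a·(0.9962) + b·(-0.0872) = −0.72952.
Apparent dip = arctan|0.72952| = 36.1° (true dip is 51.4°, so apparent ≤ true as expected).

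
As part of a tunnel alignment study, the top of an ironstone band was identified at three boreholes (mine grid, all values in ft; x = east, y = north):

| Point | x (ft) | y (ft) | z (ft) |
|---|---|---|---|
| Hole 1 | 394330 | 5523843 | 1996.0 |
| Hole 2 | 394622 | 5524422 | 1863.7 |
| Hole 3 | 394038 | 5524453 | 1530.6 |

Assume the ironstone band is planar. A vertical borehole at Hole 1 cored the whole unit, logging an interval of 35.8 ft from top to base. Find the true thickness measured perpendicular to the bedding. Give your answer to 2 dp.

Let the plane be z = a·x + b·y + c.
Hole 2−Hole 1: 292a + 579b = −132.3;  Hole 3−Hole 1: −292a + 610b = −465.4.
Solving gives a = 0.54369, b = −0.50269.
|∇z| = √(a²+b²) = 0.74047, so dip δ = arctan(0.74047) = 36.52°.
True thickness = vertical thickness × cos δ = 35.8 × cos 36.52° = 28.77 ft.

28.77 ft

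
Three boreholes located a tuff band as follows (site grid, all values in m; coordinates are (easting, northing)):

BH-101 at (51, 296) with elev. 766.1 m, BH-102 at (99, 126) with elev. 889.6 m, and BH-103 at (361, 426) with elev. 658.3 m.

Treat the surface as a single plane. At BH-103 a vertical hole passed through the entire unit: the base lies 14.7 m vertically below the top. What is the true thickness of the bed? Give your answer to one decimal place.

Let the plane be z = a·E + b·N + c.
BH-102−BH-101: 48a − 170b = 123.5;  BH-103−BH-101: 310a + 130b = −107.8.
Solving gives a = −0.03853, b = −0.73735.
|∇z| = √(a²+b²) = 0.73836, so dip δ = arctan(0.73836) = 36.44°.
True thickness = vertical thickness × cos δ = 14.7 × cos 36.44° = 11.8 m.

11.8 m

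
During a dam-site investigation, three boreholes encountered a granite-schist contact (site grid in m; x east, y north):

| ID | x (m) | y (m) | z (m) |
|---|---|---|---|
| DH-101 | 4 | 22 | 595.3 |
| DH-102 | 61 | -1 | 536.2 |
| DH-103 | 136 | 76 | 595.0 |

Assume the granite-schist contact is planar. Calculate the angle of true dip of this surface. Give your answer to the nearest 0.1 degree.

Two edge vectors: DH-101→DH-102 = (57, -23, -59.1), DH-101→DH-103 = (132, 54, -0.3).
Normal n = (DH-101→DH-102) × (DH-101→DH-103) = (3198.3, -7784.1, 6114).
So ∂z/∂x = −n_x/n_z = −0.52311 and ∂z/∂y = −n_y/n_z = 1.27316.
Gradient magnitude |∇z| = √(a² + b²) = √(0.27365 + 1.62094) = 1.37644.
True dip = arctan(1.37644) = 54.0°, dipping toward SSE (azimuth ≈ 158°).

54.0°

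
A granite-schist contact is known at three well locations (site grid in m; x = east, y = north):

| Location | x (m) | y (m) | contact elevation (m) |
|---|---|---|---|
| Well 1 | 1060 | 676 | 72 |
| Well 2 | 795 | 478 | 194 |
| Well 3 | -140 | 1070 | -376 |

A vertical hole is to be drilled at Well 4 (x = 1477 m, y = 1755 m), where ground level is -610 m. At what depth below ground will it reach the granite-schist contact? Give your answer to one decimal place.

104.9 m

Two edge vectors: Well 1→Well 2 = (-265, -198, 122), Well 1→Well 3 = (-1200, 394, -448).
Normal n = (Well 1→Well 2) × (Well 1→Well 3) = (40636, -265120, -342010).
So ∂z/∂x = −n_x/n_z = 0.118815 and ∂z/∂y = −n_y/n_z = −0.775182.
Intercept c from Well 1: 72 − 125.94 + 524.02 = 470.08.
At (1477, 1755): z_contact = 175.49 − 1360.44 + 470.08 = -714.88 m.
Depth below ground = -610 − (-714.88) = 104.9 m.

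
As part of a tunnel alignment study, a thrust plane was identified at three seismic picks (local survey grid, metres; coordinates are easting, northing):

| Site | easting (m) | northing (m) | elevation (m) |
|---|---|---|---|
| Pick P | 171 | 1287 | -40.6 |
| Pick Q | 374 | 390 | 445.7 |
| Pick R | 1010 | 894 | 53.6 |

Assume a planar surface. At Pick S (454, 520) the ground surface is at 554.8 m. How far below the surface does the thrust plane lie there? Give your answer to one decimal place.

196.9 m

Let the plane be z = a·easting + b·northing + c.
Pick Q−Pick P: 203a − 897b = 486.3;  Pick R−Pick P: 839a − 393b = 94.2.
Solving gives a = −0.158469, b = −0.578004.
Then c = -40.6 − a·171 − b·1287 = 730.39.
At (454, 520): z_contact = −71.94 − 300.56 + 730.39 = 357.88 m.
Depth below ground = 554.8 − 357.88 = 196.9 m.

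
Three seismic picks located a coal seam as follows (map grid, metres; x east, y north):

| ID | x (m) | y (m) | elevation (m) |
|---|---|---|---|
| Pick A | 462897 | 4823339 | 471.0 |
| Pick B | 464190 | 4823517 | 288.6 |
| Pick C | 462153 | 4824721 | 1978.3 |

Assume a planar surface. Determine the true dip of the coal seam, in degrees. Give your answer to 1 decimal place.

Let the plane be z = a·x + b·y + c.
Pick B−Pick A: 1293a + 178b = −182.4;  Pick C−Pick A: −744a + 1382b = 1507.3.
Solving gives a = −0.27112, b = 0.94471.
Gradient magnitude |∇z| = √(a² + b²) = √(0.07351 + 0.89247) = 0.98284.
True dip = arctan(0.98284) = 44.5°, dipping toward SSE (azimuth ≈ 164°).

44.5°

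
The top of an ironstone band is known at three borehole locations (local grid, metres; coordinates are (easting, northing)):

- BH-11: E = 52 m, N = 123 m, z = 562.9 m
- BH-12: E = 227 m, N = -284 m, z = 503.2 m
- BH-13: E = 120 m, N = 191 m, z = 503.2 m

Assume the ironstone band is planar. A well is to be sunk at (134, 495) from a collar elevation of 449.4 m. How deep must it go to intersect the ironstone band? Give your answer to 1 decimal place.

Two edge vectors: BH-11→BH-12 = (175, -407, -59.7), BH-11→BH-13 = (68, 68, -59.7).
Normal n = (BH-11→BH-12) × (BH-11→BH-13) = (28357.5, 6387.9, 39576).
So ∂z/∂E = −n_x/n_z = −0.71653 and ∂z/∂N = −n_y/n_z = −0.16141.
Intercept c from BH-11: 562.9 + 37.26 + 19.85 = 620.01.
At (134, 495): z_contact = −96.02 − 79.90 + 620.01 = 444.10 m.
Depth below ground = 449.4 − 444.10 = 5.3 m.

5.3 m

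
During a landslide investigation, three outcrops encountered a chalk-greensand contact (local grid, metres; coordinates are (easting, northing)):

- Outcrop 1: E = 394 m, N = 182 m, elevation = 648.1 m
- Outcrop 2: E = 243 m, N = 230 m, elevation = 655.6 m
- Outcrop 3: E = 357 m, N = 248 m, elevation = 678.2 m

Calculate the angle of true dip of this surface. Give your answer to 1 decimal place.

28.1°

Let the plane be z = a·E + b·N + c.
Outcrop 2−Outcrop 1: −151a + 48b = 7.5;  Outcrop 3−Outcrop 1: −37a + 66b = 30.1.
Solving gives a = 0.11597, b = 0.52107.
Gradient magnitude |∇z| = √(a² + b²) = √(0.01345 + 0.27152) = 0.53382.
True dip = arctan(0.53382) = 28.1°, dipping toward SSW (azimuth ≈ 193°).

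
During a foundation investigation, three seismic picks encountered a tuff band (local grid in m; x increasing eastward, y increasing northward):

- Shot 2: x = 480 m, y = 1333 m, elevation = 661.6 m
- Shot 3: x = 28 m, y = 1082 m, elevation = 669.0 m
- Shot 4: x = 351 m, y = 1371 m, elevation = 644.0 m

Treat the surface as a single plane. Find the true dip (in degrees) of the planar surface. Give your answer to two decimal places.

11.21°

Let the plane be z = a·x + b·y + c.
Shot 3−Shot 2: −452a − 251b = 7.4;  Shot 4−Shot 2: −129a + 38b = −17.6.
Solving gives a = 0.08347, b = −0.17980.
Gradient magnitude |∇z| = √(a² + b²) = √(0.00697 + 0.03233) = 0.19823.
True dip = arctan(0.19823) = 11.21°, dipping toward NNW (azimuth ≈ 335°).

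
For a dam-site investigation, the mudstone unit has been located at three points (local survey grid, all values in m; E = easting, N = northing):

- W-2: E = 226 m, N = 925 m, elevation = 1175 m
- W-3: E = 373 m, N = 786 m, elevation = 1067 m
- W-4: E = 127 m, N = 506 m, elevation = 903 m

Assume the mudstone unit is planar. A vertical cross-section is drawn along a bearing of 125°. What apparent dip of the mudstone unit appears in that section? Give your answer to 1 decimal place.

Two edge vectors: W-2→W-3 = (147, -139, -108), W-2→W-4 = (-99, -419, -272).
Normal n = (W-2→W-3) × (W-2→W-4) = (-7444, 50676, -75354).
So ∂z/∂E = −n_x/n_z = −0.09879 and ∂z/∂N = −n_y/n_z = 0.67251.
Unit vector along 125° is (sin 125°, cos 125°) = (0.8192, -0.5736).
Slope in that direction = a·(0.8192) + b·(-0.5736) = −0.46666.
Apparent dip = arctan|0.46666| = 25.0° (true dip is 34.2°, so apparent ≤ true as expected).

25.0°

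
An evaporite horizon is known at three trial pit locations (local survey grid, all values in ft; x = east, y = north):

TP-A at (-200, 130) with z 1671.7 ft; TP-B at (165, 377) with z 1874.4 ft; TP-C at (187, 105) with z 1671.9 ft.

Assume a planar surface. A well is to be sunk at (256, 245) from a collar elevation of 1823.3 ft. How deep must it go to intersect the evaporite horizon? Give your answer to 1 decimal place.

43.2 ft

Two edge vectors: TP-A→TP-B = (365, 247, 202.7), TP-A→TP-C = (387, -25, 0.2).
Normal n = (TP-A→TP-B) × (TP-A→TP-C) = (5116.9, 78371.9, -104714).
So ∂z/∂x = −n_x/n_z = 0.04887 and ∂z/∂y = −n_y/n_z = 0.74844.
Intercept c from TP-A: 1671.7 + 9.77 − 97.30 = 1584.18.
At (256, 245): z_contact = 12.51 + 183.37 + 1584.18 = 1780.05 ft.
Depth below ground = 1823.3 − 1780.05 = 43.2 ft.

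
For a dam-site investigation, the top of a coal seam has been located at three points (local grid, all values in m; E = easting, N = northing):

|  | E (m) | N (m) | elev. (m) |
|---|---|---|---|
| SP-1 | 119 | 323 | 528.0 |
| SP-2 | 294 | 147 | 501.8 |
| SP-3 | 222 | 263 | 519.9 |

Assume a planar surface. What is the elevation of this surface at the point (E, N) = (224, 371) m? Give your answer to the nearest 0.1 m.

Two edge vectors: SP-1→SP-2 = (175, -176, -26.2), SP-1→SP-3 = (103, -60, -8.1).
Normal n = (SP-1→SP-2) × (SP-1→SP-3) = (-146.4, -1281.1, 7628).
So ∂z/∂E = −n_x/n_z = 0.01919 and ∂z/∂N = −n_y/n_z = 0.16795.
Intercept c from SP-1: 528 − 2.28 − 54.25 = 471.47.
At (224, 371): z = 4.3 + 62.3 + 471.47 = 538.1 m.

538.1 m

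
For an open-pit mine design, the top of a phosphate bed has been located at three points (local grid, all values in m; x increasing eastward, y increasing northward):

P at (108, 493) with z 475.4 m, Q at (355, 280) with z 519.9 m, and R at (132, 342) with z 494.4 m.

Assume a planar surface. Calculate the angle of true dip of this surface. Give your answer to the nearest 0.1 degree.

Let the plane be z = a·x + b·y + c.
Q−P: 247a − 213b = 44.5;  R−P: 24a − 151b = 19.
Solving gives a = 0.08304, b = −0.11263.
Gradient magnitude |∇z| = √(a² + b²) = √(0.00689 + 0.01269) = 0.13993.
True dip = arctan(0.13993) = 8.0°, dipping toward NW (azimuth ≈ 324°).

8.0°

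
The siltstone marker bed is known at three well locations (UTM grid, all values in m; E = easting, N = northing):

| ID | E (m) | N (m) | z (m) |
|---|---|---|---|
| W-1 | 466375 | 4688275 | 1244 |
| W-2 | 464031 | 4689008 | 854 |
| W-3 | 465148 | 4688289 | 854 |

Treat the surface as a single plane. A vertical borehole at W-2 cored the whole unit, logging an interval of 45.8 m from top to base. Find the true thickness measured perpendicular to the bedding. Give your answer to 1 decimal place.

Let the plane be z = a·E + b·N + c.
W-2−W-1: −2344a + 733b = −390;  W-3−W-1: −1227a + 14b = −390.
Solving gives a = 0.32358, b = 0.50270.
|∇z| = √(a²+b²) = 0.59784, so dip δ = arctan(0.59784) = 30.87°.
True thickness = vertical thickness × cos δ = 45.8 × cos 30.87° = 39.3 m.

39.3 m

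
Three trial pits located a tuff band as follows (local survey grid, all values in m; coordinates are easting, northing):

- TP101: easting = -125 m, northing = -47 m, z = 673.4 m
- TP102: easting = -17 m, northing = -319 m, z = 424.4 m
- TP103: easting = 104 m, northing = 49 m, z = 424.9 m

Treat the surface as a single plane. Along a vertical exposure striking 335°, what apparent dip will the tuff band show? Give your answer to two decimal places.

42.26°

Let the plane be z = a·easting + b·northing + c.
TP102−TP101: 108a − 272b = −249;  TP103−TP101: 229a + 96b = −248.5.
Solving gives a = −1.25930, b = 0.41542.
Unit vector along 335° is (sin 335°, cos 335°) = (-0.4226, 0.9063).
Slope in that direction = a·(-0.4226) + b·(0.9063) = 0.90871.
Apparent dip = arctan|0.90871| = 42.26° (true dip is 53.0°, so apparent ≤ true as expected).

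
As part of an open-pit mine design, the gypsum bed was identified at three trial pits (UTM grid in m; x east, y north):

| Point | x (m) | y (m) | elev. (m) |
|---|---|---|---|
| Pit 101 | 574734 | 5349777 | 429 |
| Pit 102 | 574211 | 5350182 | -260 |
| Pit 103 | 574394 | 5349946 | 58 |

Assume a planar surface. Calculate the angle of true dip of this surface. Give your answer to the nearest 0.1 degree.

Let the plane be z = a·x + b·y + c.
Pit 102−Pit 101: −523a + 405b = −689;  Pit 103−Pit 101: −340a + 169b = −371.
Solving gives a = 0.68570, b = −0.81575.
Gradient magnitude |∇z| = √(a² + b²) = √(0.47019 + 0.66545) = 1.06566.
True dip = arctan(1.06566) = 46.8°, dipping toward NW (azimuth ≈ 320°).

46.8°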